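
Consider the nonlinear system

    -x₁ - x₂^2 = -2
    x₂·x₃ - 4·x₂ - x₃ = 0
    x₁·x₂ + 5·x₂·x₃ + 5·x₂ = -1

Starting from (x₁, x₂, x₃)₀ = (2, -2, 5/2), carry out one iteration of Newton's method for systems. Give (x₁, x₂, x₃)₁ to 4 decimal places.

(5.6768, -0.0808, 1.7071)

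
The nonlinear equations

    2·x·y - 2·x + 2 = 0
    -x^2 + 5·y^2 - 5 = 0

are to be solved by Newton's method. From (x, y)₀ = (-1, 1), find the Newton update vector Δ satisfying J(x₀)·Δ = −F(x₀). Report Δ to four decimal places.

(-4.5000, 1.0000)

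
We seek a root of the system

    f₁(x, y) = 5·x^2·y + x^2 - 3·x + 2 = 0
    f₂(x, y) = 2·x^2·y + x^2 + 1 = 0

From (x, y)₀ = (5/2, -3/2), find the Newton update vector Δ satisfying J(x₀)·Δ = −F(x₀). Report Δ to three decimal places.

At (5/2, -3/2): F = (-46.125, -11.500).
Jacobian J = [[10·x·y + 2·x - 3, 5·x^2], [4·x·y + 2·x, 2·x^2]].
At the point, J = [[-35.500, 31.250], [-10.000, 12.500]] (det J = -131.250).
Solving J·Δ = −F gives Δ = (-1.655, -0.404).

(-1.655, -0.404)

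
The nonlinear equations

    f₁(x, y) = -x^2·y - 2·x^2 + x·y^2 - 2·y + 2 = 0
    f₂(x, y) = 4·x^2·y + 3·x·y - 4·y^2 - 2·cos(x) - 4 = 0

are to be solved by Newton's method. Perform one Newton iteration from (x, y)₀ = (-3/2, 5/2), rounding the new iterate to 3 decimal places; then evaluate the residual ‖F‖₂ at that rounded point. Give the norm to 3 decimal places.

At (-3/2, 5/2): F = (-22.500, -17.89147).
Jacobian J = [[-2·x·y - 4·x + y^2, -x^2 + 2·x·y - 2], [8·x·y + 3·y + 2·sin(x), 4·x^2 + 3·x - 8·y]].
At the point, J = [[19.750, -11.750], [-24.49499, -15.500]] (det J = -593.94113).
Solving J·Δ = −F gives Δ = (0.233, -1.523).
Then the next iterate is (x, y)₁ = (-1.267, 0.977).
Re-evaluating at (-1.267, 0.977): F = (-5.94233, -5.85651), so ‖F‖₂ = 8.343.

8.343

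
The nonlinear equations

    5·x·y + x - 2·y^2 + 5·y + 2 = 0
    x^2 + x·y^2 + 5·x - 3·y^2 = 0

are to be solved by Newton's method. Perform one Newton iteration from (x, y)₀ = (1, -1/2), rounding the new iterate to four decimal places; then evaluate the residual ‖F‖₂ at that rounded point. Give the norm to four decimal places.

0.8154

At (1, -1/2): F = (-2.5000, 5.5000).
Jacobian J = [[5·y + 1, 5·x - 4·y + 5], [2·x + y^2 + 5, 2·x·y - 6·y]].
At the point, J = [[-1.5000, 12.0000], [7.2500, 2.0000]] (det J = -90.0000).
Solving J·Δ = −F gives Δ = (-0.7889, 0.1097).
Then the next iterate is (x, y)₁ = (0.2111, -0.3903).
Re-evaluating at (0.2111, -0.3903): F = (-0.457030, 0.675219), so ‖F‖₂ = 0.8154.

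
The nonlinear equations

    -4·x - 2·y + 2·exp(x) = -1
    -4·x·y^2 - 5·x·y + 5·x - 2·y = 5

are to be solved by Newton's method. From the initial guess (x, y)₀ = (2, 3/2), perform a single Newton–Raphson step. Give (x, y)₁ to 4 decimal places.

(1.4306, 0.8208)

At (2, 3/2): F = (4.778112, -31.0000).
Jacobian J = [[2·exp(x) - 4, -2], [-4·y^2 - 5·y + 5, -8·x·y - 5·x - 2]].
At the point, J = [[10.778112, -2.0000], [-11.5000, -36.0000]] (det J = -411.012039).
Solving J·Δ = −F gives Δ = (-0.5694, -0.6792).
Then the next iterate is (x, y)₁ = (1.4306, 0.8208).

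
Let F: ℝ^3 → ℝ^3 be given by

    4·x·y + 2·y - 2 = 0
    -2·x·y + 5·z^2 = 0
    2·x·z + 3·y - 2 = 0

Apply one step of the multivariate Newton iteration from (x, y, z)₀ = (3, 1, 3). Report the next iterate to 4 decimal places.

(1.5385, 0.5604, 1.5147)

At (3, 1, 3): F = (12.0000, 39.0000, 19.0000).
Jacobian J = [[4·y, 4·x + 2, 0], [-2·y, -2·x, 10·z], [2·z, 3, 2·x]].
At the point, J = [[4.0000, 14.0000, 0.0000], [-2.0000, -6.0000, 30.0000], [6.0000, 3.0000, 6.0000]] (det J = 2184.0000).
Solving J·Δ = −F gives Δ = (-1.4615, -0.4396, -1.4853).
Then the next iterate is (x, y, z)₁ = (1.5385, 0.5604, 1.5147).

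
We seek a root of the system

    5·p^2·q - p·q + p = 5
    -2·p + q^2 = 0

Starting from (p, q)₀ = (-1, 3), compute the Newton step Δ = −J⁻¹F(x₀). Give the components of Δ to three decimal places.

(0.033, -1.822)

At (-1, 3): F = (12.000, 11.000).
Jacobian J = [[10·p·q - q + 1, 5·p^2 - p], [-2, 2·q]].
At the point, J = [[-32.000, 6.000], [-2.000, 6.000]] (det J = -180.000).
Solving J·Δ = −F gives Δ = (0.033, -1.822).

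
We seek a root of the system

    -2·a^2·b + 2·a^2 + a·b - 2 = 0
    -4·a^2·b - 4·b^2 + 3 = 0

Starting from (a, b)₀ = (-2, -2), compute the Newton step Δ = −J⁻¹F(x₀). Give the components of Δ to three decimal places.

(0.594, 1.056)

At (-2, -2): F = (26.000, 19.000).
Jacobian J = [[-4·a·b + 4·a + b, -2·a^2 + a], [-8·a·b, -4·a^2 - 8·b]].
At the point, J = [[-26.000, -10.000], [-32.000, 0.000]] (det J = -320.000).
Solving J·Δ = −F gives Δ = (0.594, 1.056).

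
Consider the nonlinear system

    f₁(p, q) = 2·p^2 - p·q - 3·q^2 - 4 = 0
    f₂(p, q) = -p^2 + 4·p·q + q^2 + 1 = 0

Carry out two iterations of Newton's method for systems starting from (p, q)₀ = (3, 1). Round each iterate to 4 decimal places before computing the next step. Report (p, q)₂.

At (3, 1): F = (8.0000, 5.0000).
Jacobian J = [[4·p - q, -p - 6·q], [-2·p + 4·q, 4·p + 2·q]].
At the point, J = [[11.0000, -9.0000], [-2.0000, 14.0000]] (det J = 136.0000).
Solving J·Δ = −F gives Δ = (-1.1544, -0.5221).
Then the next iterate is (p, q)₁ = (1.8456, 0.4779).
Round to (1.8456, 0.4779) and repeat: F = (1.245301, 1.350198), J = [[6.9045, -4.7130], [-1.7796, 8.3382]].
Δ = (-0.3405, -0.2346), so (p, q)₂ = (1.5051, 0.2433).

(1.5051, 0.2433)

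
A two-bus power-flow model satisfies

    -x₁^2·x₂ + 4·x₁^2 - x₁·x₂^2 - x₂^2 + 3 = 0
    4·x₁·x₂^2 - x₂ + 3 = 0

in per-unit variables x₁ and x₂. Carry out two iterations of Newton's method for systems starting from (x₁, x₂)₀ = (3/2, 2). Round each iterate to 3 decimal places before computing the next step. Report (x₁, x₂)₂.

(-0.117, 1.602)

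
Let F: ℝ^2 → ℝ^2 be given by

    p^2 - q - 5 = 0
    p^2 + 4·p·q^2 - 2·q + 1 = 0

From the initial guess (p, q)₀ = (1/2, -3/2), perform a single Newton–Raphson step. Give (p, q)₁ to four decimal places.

At (1/2, -3/2): F = (-3.2500, 8.7500).
Jacobian J = [[2·p, -1], [2·p + 4·q^2, 8·p·q - 2]].
At the point, J = [[1.0000, -1.0000], [10.0000, -8.0000]] (det J = 2.0000).
Solving J·Δ = −F gives Δ = (-17.3750, -20.6250).
Then the next iterate is (p, q)₁ = (-16.8750, -22.1250).

(-16.8750, -22.1250)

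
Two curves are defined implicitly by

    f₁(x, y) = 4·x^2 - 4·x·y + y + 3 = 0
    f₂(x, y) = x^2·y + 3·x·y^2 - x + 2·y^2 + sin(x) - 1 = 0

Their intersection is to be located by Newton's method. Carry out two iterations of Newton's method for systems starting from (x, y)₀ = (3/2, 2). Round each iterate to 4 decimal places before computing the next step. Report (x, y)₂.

(2.2961, -0.5856)

At (3/2, 2): F = (2.0000, 28.997495).
Jacobian J = [[8·x - 4·y, -4·x + 1], [2·x·y + 3·y^2 + cos(x) - 1, x^2 + 6·x·y + 4·y]].
At the point, J = [[4.0000, -5.0000], [17.070737, 28.2500]] (det J = 198.353686).
Solving J·Δ = −F gives Δ = (-1.0158, -0.4126).
Then the next iterate is (x, y)₁ = (0.4842, 1.5874).
Round to (0.4842, 1.5874) and repeat: F = (2.450722, 8.053461), J = [[-2.4760, -0.9368], [8.981802, 11.195764]].
Δ = (1.8119, -2.1730), so (x, y)₂ = (2.2961, -0.5856).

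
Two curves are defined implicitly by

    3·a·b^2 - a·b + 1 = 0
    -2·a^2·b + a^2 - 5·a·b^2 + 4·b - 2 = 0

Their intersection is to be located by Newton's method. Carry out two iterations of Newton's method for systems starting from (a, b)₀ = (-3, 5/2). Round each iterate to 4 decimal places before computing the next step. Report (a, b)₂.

At (-3, 5/2): F = (-47.7500, 65.7500).
Jacobian J = [[3·b^2 - b, 6·a·b - a], [-4·a·b + 2·a - 5·b^2, -2·a^2 - 10·a·b + 4]].
At the point, J = [[16.2500, -42.0000], [-7.2500, 61.0000]] (det J = 686.7500).
Solving J·Δ = −F gives Δ = (0.2202, -1.0517).
Then the next iterate is (a, b)₁ = (-2.7798, 1.4483).
Round to (-2.7798, 1.4483) and repeat: F = (-12.466515, 18.291791), J = [[4.844419, -21.376106], [0.056473, 28.805267]].
Δ = (-0.2267, -0.6346), so (a, b)₂ = (-3.0065, 0.8137).

(-3.0065, 0.8137)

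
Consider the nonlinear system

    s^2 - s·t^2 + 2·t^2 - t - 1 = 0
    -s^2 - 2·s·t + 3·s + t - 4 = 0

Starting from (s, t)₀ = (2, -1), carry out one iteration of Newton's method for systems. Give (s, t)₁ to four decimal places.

At (2, -1): F = (4.0000, 1.0000).
Jacobian J = [[2·s - t^2, -2·s·t + 4·t - 1], [-2·s - 2·t + 3, -2·s + 1]].
At the point, J = [[3.0000, -1.0000], [1.0000, -3.0000]] (det J = -8.0000).
Solving J·Δ = −F gives Δ = (-1.3750, -0.1250).
Then the next iterate is (s, t)₁ = (0.6250, -1.1250).

(0.6250, -1.1250)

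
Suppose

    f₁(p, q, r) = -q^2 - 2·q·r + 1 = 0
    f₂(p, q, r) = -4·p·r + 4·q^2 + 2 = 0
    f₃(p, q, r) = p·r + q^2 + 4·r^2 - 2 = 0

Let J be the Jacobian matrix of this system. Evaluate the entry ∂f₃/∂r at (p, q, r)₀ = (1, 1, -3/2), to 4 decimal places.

∂f₃/∂r = p + 8·r.
At (1, 1, -3/2) this is -11.0000.

-11.0000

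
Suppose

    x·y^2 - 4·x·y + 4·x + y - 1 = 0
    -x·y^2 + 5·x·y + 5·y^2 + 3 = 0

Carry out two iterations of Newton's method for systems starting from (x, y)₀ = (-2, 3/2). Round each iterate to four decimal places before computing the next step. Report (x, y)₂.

At (-2, 3/2): F = (0.0000, 3.7500).
Jacobian J = [[y^2 - 4·y + 4, 2·x·y - 4·x + 1], [-y^2 + 5·y, -2·x·y + 5·x + 10·y]].
At the point, J = [[0.2500, 3.0000], [5.2500, 11.0000]] (det J = -13.0000).
Solving J·Δ = −F gives Δ = (-0.8654, 0.0721).
Then the next iterate is (x, y)₁ = (-2.8654, 1.5721).
Round to (-2.8654, 1.5721) and repeat: F = (0.047450, -0.084153), J = [[0.183098, 3.452209], [5.389002, 10.403391]].
Δ = (0.0470, -0.0162), so (x, y)₂ = (-2.8184, 1.5559).

(-2.8184, 1.5559)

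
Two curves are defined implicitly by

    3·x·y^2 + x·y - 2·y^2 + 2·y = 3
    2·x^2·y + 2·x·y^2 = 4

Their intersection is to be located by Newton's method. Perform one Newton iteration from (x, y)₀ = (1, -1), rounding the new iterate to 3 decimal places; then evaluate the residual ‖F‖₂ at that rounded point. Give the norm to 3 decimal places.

At (1, -1): F = (-5.000, -4.000).
Jacobian J = [[3·y^2 + y, 6·x·y + x - 4·y + 2], [4·x·y + 2·y^2, 2·x^2 + 4·x·y]].
At the point, J = [[2.000, 1.000], [-2.000, -2.000]] (det J = -2.000).
Solving J·Δ = −F gives Δ = (7.000, -9.000).
Then the next iterate is (x, y)₁ = (8.000, -10.000).
Re-evaluating at (8.000, -10.000): F = (2097.000, 316.000), so ‖F‖₂ = 2120.676.

2120.676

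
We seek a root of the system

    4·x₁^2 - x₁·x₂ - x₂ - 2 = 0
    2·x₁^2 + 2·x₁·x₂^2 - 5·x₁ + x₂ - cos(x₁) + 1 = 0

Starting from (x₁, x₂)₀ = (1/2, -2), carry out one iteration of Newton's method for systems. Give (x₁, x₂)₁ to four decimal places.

(-0.0947, -3.0453)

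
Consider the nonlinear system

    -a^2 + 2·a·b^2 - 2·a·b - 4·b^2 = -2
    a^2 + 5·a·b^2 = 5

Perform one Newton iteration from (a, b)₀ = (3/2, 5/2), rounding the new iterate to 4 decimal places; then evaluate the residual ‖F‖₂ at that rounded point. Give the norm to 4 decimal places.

9.1995

At (3/2, 5/2): F = (-14.0000, 44.1250).
Jacobian J = [[-2·a + 2·b^2 - 2·b, 4·a·b - 2·a - 8·b], [2·a + 5·b^2, 10·a·b]].
At the point, J = [[4.5000, -8.0000], [34.2500, 37.5000]] (det J = 442.7500).
Solving J·Δ = −F gives Δ = (0.3885, -1.5315).
Then the next iterate is (a, b)₁ = (1.8885, 0.9685).
Re-evaluating at (1.8885, 0.9685): F = (-5.433629, 7.423424), so ‖F‖₂ = 9.1995.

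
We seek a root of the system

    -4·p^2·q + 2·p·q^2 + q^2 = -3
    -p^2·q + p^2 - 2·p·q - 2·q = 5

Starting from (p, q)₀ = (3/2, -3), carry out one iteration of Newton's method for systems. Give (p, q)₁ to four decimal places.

(0.7667, -2.2000)

At (3/2, -3): F = (66.0000, 19.0000).
Jacobian J = [[-8·p·q + 2·q^2, -4·p^2 + 4·p·q + 2·q], [-2·p·q + 2·p - 2·q, -p^2 - 2·p - 2]].
At the point, J = [[54.0000, -33.0000], [18.0000, -7.2500]] (det J = 202.5000).
Solving J·Δ = −F gives Δ = (-0.7333, 0.8000).
Then the next iterate is (p, q)₁ = (0.7667, -2.2000).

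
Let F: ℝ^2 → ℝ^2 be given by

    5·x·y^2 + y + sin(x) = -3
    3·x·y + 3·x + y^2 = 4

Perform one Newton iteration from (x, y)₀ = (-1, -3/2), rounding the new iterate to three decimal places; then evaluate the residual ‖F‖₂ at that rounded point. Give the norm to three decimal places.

9.715

At (-1, -3/2): F = (-10.59147, -0.250).
Jacobian J = [[5·y^2 + cos(x), 10·x·y + 1], [3·y + 3, 3·x + 2·y]].
At the point, J = [[11.79030, 16.000], [-1.500, -6.000]] (det J = -46.74181).
Solving J·Δ = −F gives Δ = (1.445, -0.403).
Then the next iterate is (x, y)₁ = (0.445, -1.903).
Re-evaluating at (0.445, -1.903): F = (9.58509, -1.58410), so ‖F‖₂ = 9.715.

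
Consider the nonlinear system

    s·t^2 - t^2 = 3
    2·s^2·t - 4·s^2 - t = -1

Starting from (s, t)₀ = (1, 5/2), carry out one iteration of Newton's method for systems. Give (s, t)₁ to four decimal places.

At (1, 5/2): F = (-3.0000, -0.5000).
Jacobian J = [[t^2, 2·s·t - 2·t], [4·s·t - 8·s, 2·s^2 - 1]].
At the point, J = [[6.2500, 0.0000], [2.0000, 1.0000]] (det J = 6.2500).
Solving J·Δ = −F gives Δ = (0.4800, -0.4600).
Then the next iterate is (s, t)₁ = (1.4800, 2.0400).

(1.4800, 2.0400)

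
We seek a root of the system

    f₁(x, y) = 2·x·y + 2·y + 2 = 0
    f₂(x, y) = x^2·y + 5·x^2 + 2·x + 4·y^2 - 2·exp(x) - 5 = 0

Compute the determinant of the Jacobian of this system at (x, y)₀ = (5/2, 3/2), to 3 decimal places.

-16.195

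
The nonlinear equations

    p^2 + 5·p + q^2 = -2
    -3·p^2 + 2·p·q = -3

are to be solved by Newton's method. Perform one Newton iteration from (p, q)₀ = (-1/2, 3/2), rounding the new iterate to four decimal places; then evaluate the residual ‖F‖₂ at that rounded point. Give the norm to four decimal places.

0.2097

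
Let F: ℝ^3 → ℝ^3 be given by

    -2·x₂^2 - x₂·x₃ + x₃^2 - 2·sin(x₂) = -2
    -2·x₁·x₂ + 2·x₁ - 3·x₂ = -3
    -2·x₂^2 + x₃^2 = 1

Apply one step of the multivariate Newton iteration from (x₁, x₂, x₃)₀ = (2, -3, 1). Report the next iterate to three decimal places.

(0.211, -1.045, -1.733)

At (2, -3, 1): F = (-11.71776, 28.000, -18.000).
Jacobian J = [[0, -4·x₂ - x₃ - 2·cos(x₂), -x₂ + 2·x₃], [-2·x₂ + 2, -2·x₁ - 3, 0], [0, -4·x₂, 2·x₃]].
At the point, J = [[0.000, 12.97998, 5.000], [8.000, -7.000, 0.000], [0.000, 12.000, 2.000]] (det J = 272.32024).
Solving J·Δ = −F gives Δ = (-1.789, 1.955, -2.733).
Then the next iterate is (x₁, x₂, x₃)₁ = (0.211, -1.045, -1.733).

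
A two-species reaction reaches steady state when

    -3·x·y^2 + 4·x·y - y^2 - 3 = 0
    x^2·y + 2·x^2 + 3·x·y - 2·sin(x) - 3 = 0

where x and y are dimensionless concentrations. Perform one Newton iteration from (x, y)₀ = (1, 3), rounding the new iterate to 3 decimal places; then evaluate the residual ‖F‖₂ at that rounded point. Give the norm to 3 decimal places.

At (1, 3): F = (-27.000, 9.31706).
Jacobian J = [[-3·y^2 + 4·y, -6·x·y + 4·x - 2·y], [2·x·y + 4·x + 3·y - 2·cos(x), x^2 + 3·x]].
At the point, J = [[-15.000, -20.000], [17.91940, 4.000]] (det J = 298.38791).
Solving J·Δ = −F gives Δ = (-0.263, -1.153).
Then the next iterate is (x, y)₁ = (0.737, 1.847).
Re-evaluating at (0.737, 1.847): F = (-8.50908, 1.82915), so ‖F‖₂ = 8.703.

8.703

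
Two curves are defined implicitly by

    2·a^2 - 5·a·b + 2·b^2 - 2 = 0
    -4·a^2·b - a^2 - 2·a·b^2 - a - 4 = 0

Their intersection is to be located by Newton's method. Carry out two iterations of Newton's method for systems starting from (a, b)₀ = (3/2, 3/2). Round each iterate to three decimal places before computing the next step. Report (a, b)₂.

(2.984, -1.196)

At (3/2, 3/2): F = (-4.250, -28.000).
Jacobian J = [[4·a - 5·b, -5·a + 4·b], [-8·a·b - 2·a - 2·b^2 - 1, -4·a^2 - 4·a·b]].
At the point, J = [[-1.500, -1.500], [-26.500, -18.000]] (det J = -12.750).
Solving J·Δ = −F gives Δ = (2.706, -5.539).
Then the next iterate is (a, b)₁ = (4.206, -4.039).
Round to (4.206, -4.039) and repeat: F = (150.94808, 122.68091), J = [[37.019, -37.186], [93.86523, -2.80961]].
Δ = (-1.222, 2.843), so (a, b)₂ = (2.984, -1.196).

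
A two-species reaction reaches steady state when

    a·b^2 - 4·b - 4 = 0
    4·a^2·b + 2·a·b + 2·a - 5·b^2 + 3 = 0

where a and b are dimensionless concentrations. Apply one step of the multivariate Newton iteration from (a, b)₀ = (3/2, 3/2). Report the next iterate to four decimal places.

(2.2397, 11.4212)

At (3/2, 3/2): F = (-6.6250, 12.7500).
Jacobian J = [[b^2, 2·a·b - 4], [8·a·b + 2·b + 2, 4·a^2 + 2·a - 10·b]].
At the point, J = [[2.2500, 0.5000], [23.0000, -3.0000]] (det J = -18.2500).
Solving J·Δ = −F gives Δ = (0.7397, 9.9212).
Then the next iterate is (a, b)₁ = (2.2397, 11.4212).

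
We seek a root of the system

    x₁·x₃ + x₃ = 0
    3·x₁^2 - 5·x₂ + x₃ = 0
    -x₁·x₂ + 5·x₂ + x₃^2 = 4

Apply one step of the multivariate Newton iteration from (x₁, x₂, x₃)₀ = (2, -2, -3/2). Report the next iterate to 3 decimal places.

(1.881, 2.103, -0.059)

At (2, -2, -3/2): F = (-4.500, 20.500, -7.750).
Jacobian J = [[x₃, 0, x₁ + 1], [6·x₁, -5, 1], [-x₂, -x₁ + 5, 2·x₃]].
At the point, J = [[-1.500, 0.000, 3.000], [12.000, -5.000, 1.000], [2.000, 3.000, -3.000]] (det J = 120.000).
Solving J·Δ = −F gives Δ = (-0.119, 4.103, 1.441).
Then the next iterate is (x₁, x₂, x₃)₁ = (1.881, 2.103, -0.059).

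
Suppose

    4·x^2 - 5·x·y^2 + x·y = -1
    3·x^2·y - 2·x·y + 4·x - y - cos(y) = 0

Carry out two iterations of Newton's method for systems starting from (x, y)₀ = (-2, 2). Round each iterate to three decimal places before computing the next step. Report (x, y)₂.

(-0.620, 1.011)

At (-2, 2): F = (53.000, 22.41615).
Jacobian J = [[8·x - 5·y^2 + y, -10·x·y + x], [6·x·y - 2·y + 4, 3·x^2 - 2·x + sin(y) - 1]].
At the point, J = [[-34.000, 38.000], [-24.000, 15.90930]] (det J = 371.08389).
Solving J·Δ = −F gives Δ = (0.023, -1.374).
Then the next iterate is (x, y)₁ = (-1.977, 0.626).
Round to (-1.977, 0.626) and repeat: F = (19.27021, 0.47104), J = [[-17.14938, 10.39902], [-4.67761, 15.26549]].
Δ = (1.357, 0.385), so (x, y)₂ = (-0.620, 1.011).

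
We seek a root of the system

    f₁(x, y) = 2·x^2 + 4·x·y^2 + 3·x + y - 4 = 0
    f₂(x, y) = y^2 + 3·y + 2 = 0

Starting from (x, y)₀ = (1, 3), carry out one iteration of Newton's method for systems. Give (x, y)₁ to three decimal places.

(1.362, 0.778)

At (1, 3): F = (40.000, 20.000).
Jacobian J = [[4·x + 4·y^2 + 3, 8·x·y + 1], [0, 2·y + 3]].
At the point, J = [[43.000, 25.000], [0.000, 9.000]] (det J = 387.000).
Solving J·Δ = −F gives Δ = (0.362, -2.222).
Then the next iterate is (x, y)₁ = (1.362, 0.778).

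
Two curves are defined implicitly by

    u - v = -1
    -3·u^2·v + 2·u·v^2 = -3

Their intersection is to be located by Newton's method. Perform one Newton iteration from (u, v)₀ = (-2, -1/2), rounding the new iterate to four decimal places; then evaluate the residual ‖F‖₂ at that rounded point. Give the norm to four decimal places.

At (-2, -1/2): F = (-0.5000, 8.0000).
Jacobian J = [[1, -1], [-6·u·v + 2·v^2, -3·u^2 + 4·u·v]].
At the point, J = [[1.0000, -1.0000], [-5.5000, -8.0000]] (det J = -13.5000).
Solving J·Δ = −F gives Δ = (0.8889, 0.3889).
Then the next iterate is (u, v)₁ = (-1.1111, -0.1111).
Re-evaluating at (-1.1111, -0.1111): F = (0.0000, 3.384044), so ‖F‖₂ = 3.3840.

3.3840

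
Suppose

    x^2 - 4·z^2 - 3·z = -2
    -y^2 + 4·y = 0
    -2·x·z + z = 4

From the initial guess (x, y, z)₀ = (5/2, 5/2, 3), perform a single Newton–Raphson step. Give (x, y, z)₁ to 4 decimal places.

(0.9341, 6.2500, 1.3489)

At (5/2, 5/2, 3): F = (-36.7500, 3.7500, -16.0000).
Jacobian J = [[2·x, 0, -8·z - 3], [0, -2·y + 4, 0], [-2·z, 0, -2·x + 1]].
At the point, J = [[5.0000, 0.0000, -27.0000], [0.0000, -1.0000, 0.0000], [-6.0000, 0.0000, -4.0000]] (det J = 182.0000).
Solving J·Δ = −F gives Δ = (-1.5659, 3.7500, -1.6511).
Then the next iterate is (x, y, z)₁ = (0.9341, 6.2500, 1.3489).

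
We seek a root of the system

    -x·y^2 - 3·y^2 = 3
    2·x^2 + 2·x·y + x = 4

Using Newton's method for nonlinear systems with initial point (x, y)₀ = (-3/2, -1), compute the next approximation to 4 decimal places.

(-1.8125, 0.3958)

At (-3/2, -1): F = (-4.5000, 2.0000).
Jacobian J = [[-y^2, -2·x·y - 6·y], [4·x + 2·y + 1, 2·x]].
At the point, J = [[-1.0000, 3.0000], [-7.0000, -3.0000]] (det J = 24.0000).
Solving J·Δ = −F gives Δ = (-0.3125, 1.3958).
Then the next iterate is (x, y)₁ = (-1.8125, 0.3958).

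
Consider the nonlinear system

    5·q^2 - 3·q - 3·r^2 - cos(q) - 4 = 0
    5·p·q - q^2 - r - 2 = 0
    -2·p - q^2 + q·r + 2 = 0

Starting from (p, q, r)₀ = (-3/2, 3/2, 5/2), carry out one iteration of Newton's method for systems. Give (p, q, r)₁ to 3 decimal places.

(1.014, 1.670, 1.576)

At (-3/2, 3/2, 5/2): F = (-16.07074, -18.000, 6.500).
Jacobian J = [[0, 10·q + sin(q) - 3, -6·r], [5·q, 5·p - 2·q, -1], [-2, -2·q + r, q]].
At the point, J = [[0.000, 12.99749, -15.000], [7.500, -10.500, -1.000], [-2.000, -0.500, 1.500]] (det J = 251.02317).
Solving J·Δ = −F gives Δ = (2.514, 0.170, -0.924).
Then the next iterate is (p, q, r)₁ = (1.014, 1.670, 1.576).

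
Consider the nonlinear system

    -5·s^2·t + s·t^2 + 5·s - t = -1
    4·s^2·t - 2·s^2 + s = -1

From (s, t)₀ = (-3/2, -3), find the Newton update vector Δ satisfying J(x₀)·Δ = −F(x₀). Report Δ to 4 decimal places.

At (-3/2, -3): F = (16.7500, -32.0000).
Jacobian J = [[-10·s·t + t^2 + 5, -5·s^2 + 2·s·t - 1], [8·s·t - 4·s + 1, 4·s^2]].
At the point, J = [[-31.0000, -3.2500], [43.0000, 9.0000]] (det J = -139.2500).
Solving J·Δ = −F gives Δ = (0.3357, 1.9515).

(0.3357, 1.9515)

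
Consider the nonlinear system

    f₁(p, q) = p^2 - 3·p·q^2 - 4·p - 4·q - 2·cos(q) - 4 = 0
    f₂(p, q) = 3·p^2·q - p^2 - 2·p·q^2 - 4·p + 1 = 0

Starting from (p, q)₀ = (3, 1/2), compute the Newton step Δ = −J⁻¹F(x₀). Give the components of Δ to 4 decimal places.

(45.1179, 3.6037)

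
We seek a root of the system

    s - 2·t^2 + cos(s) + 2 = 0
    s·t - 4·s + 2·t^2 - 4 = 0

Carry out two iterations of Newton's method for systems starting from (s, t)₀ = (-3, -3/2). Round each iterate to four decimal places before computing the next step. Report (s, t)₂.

At (-3, -3/2): F = (-6.489992, 17.0000).
Jacobian J = [[-sin(s) + 1, -4·t], [t - 4, s + 4·t]].
At the point, J = [[1.141120, 6.0000], [-5.5000, -9.0000]] (det J = 22.729920).
Solving J·Δ = −F gives Δ = (1.9177, 0.7169).
Then the next iterate is (s, t)₁ = (-1.0823, -0.7831).
Round to (-1.0823, -0.7831) and repeat: F = (0.160507, 2.403240), J = [[1.883040, 3.1324], [-4.7831, -4.2147]].
Δ = (1.1644, -0.7512), so (s, t)₂ = (0.0821, -1.5343).

(0.0821, -1.5343)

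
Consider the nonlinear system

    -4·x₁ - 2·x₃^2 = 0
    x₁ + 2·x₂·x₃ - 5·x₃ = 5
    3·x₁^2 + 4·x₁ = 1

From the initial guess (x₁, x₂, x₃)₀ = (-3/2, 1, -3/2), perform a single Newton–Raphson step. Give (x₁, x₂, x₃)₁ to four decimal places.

(-1.5500, 0.6000, -1.7833)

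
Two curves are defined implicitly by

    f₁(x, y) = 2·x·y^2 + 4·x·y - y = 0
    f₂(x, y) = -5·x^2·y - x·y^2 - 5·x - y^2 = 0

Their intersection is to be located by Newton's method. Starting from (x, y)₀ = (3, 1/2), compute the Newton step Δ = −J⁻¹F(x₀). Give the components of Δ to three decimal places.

(-1.405, -0.205)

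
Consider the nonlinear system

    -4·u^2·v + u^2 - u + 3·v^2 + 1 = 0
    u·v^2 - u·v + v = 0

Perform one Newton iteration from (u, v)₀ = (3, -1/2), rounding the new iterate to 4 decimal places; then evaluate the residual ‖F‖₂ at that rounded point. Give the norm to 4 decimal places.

At (3, -1/2): F = (25.7500, 1.7500).
Jacobian J = [[-8·u·v + 2·u - 1, -4·u^2 + 6·v], [v^2 - v, 2·u·v - u + 1]].
At the point, J = [[17.0000, -39.0000], [0.7500, -5.0000]] (det J = -55.7500).
Solving J·Δ = −F gives Δ = (-1.0852, 0.1872).
Then the next iterate is (u, v)₁ = (1.9148, -0.3128).
Re-evaluating at (1.9148, -0.3128): F = (7.632664, 0.473501), so ‖F‖₂ = 7.6473.

7.6473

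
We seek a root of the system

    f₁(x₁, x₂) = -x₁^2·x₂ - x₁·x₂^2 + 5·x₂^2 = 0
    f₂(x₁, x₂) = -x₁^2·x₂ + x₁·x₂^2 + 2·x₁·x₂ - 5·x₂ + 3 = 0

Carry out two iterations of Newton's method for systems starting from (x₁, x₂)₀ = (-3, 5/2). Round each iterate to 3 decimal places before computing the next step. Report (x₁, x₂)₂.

(-1.395, 0.700)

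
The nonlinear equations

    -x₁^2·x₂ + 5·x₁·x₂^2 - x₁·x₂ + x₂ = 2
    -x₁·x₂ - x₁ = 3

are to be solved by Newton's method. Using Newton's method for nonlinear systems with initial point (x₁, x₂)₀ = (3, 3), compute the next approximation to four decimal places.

At (3, 3): F = (100.0000, -15.0000).
Jacobian J = [[-2·x₁·x₂ + 5·x₂^2 - x₂, -x₁^2 + 10·x₁·x₂ - x₁ + 1], [-x₂ - 1, -x₁]].
At the point, J = [[24.0000, 79.0000], [-4.0000, -3.0000]] (det J = 244.0000).
Solving J·Δ = −F gives Δ = (-3.6270, -0.1639).
Then the next iterate is (x₁, x₂)₁ = (-0.6270, 2.8361).

(-0.6270, 2.8361)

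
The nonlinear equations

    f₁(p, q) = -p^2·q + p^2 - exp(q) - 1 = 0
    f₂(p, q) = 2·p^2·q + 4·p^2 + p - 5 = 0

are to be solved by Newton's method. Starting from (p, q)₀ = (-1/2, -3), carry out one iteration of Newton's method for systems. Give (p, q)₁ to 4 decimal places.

(-2.1569, 18.9412)

At (-1/2, -3): F = (-0.049787, -6.0000).
Jacobian J = [[-2·p·q + 2·p, -p^2 - exp(q)], [4·p·q + 8·p + 1, 2·p^2]].
At the point, J = [[-4.0000, -0.299787], [3.0000, 0.5000]] (det J = -1.100639).
Solving J·Δ = −F gives Δ = (-1.6569, 21.9412).
Then the next iterate is (p, q)₁ = (-2.1569, 18.9412).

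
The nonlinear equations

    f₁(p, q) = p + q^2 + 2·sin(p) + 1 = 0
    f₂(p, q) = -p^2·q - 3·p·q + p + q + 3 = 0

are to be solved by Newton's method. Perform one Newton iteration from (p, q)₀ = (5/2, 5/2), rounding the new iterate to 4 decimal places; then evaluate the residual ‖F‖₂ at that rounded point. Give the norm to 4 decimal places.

4.9271

At (5/2, 5/2): F = (10.946944, -26.3750).
Jacobian J = [[2·cos(p) + 1, 2·q], [-2·p·q - 3·q + 1, -p^2 - 3·p + 1]].
At the point, J = [[-0.602287, 5.0000], [-19.0000, -12.7500]] (det J = 102.679162).
Solving J·Δ = −F gives Δ = (0.0750, -2.1804).
Then the next iterate is (p, q)₁ = (2.5750, 0.3196).
Re-evaluating at (2.5750, 0.3196): F = (4.750665, 1.306542), so ‖F‖₂ = 4.9271.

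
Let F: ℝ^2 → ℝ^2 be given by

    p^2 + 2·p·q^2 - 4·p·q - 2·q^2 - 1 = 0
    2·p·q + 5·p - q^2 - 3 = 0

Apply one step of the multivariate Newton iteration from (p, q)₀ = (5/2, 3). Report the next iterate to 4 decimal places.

At (5/2, 3): F = (2.2500, 15.5000).
Jacobian J = [[2·p + 2·q^2 - 4·q, 4·p·q - 4·p - 4·q], [2·q + 5, 2·p - 2·q]].
At the point, J = [[11.0000, 8.0000], [11.0000, -1.0000]] (det J = -99.0000).
Solving J·Δ = −F gives Δ = (-1.2753, 1.4722).
Then the next iterate is (p, q)₁ = (1.2247, 4.4722).

(1.2247, 4.4722)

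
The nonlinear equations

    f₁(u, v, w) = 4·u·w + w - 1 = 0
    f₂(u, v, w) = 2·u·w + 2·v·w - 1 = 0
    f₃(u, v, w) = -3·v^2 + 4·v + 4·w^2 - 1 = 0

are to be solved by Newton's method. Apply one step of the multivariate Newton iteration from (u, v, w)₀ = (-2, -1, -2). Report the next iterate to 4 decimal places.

At (-2, -1, -2): F = (13.0000, 11.0000, 8.0000).
Jacobian J = [[4·w, 0, 4·u + 1], [2·w, 2·w, 2·u + 2·v], [0, -6·v + 4, 8·w]].
At the point, J = [[-8.0000, 0.0000, -7.0000], [-4.0000, -4.0000, -6.0000], [0.0000, 10.0000, -16.0000]] (det J = -712.0000).
Solving J·Δ = −F gives Δ = (0.8680, 0.5843, 0.8652).
Then the next iterate is (u, v, w)₁ = (-1.1320, -0.4157, -1.1348).

(-1.1320, -0.4157, -1.1348)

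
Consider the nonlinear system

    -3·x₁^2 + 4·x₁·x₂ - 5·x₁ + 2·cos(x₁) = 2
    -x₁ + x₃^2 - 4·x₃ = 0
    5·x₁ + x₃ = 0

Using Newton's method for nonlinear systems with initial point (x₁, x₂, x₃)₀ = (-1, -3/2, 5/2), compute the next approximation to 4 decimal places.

At (-1, -3/2, 5/2): F = (7.080605, -2.7500, -2.5000).
Jacobian J = [[-6·x₁ + 4·x₂ - 2·sin(x₁) - 5, 4·x₁, 0], [-1, 0, 2·x₃ - 4], [5, 0, 1]].
At the point, J = [[-3.317058, -4.0000, 0.0000], [-1.0000, 0.0000, 1.0000], [5.0000, 0.0000, 1.0000]] (det J = -24.0000).
Solving J·Δ = −F gives Δ = (-0.0417, 1.8047, 2.7083).
Then the next iterate is (x₁, x₂, x₃)₁ = (-1.0417, 0.3047, 5.2083).

(-1.0417, 0.3047, 5.2083)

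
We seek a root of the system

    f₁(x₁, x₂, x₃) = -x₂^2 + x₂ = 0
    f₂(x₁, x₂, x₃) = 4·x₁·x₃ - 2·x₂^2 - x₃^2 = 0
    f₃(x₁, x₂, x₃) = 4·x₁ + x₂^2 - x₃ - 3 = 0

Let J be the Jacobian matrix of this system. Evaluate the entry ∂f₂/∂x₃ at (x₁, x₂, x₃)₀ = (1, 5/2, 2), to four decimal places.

∂f₂/∂x₃ = 4·x₁ - 2·x₃.
At (1, 5/2, 2) this is 0.0000.

0.0000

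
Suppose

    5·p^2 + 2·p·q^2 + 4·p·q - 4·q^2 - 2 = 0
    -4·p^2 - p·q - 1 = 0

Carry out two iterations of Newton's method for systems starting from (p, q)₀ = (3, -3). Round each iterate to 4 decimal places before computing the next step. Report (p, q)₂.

(2.4052, -10.1302)

At (3, -3): F = (25.0000, -28.0000).
Jacobian J = [[10·p + 2·q^2 + 4·q, 4·p·q + 4·p - 8·q], [-8·p - q, -p]].
At the point, J = [[36.0000, 0.0000], [-21.0000, -3.0000]] (det J = -108.0000).
Solving J·Δ = −F gives Δ = (-0.6944, -4.4722).
Then the next iterate is (p, q)₁ = (2.3056, -7.4722).
Round to (2.3056, -7.4722) and repeat: F = (-10.207059, -5.035261), J = [[104.834746, 0.088383], [-10.9726, -2.3056]].
Δ = (0.0996, -2.6580), so (p, q)₂ = (2.4052, -10.1302).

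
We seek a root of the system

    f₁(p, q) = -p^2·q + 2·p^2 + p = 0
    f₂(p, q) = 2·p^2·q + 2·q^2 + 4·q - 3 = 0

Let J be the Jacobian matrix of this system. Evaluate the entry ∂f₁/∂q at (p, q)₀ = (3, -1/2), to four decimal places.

∂f₁/∂q = -p^2.
At (3, -1/2) this is -9.0000.

-9.0000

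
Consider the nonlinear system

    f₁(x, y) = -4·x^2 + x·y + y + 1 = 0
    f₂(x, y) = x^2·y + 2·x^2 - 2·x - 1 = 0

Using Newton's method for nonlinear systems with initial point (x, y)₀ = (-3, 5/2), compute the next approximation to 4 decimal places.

(-1.5097, 2.2465)

At (-3, 5/2): F = (-40.0000, 45.5000).
Jacobian J = [[-8·x + y, x + 1], [2·x·y + 4·x - 2, x^2]].
At the point, J = [[26.5000, -2.0000], [-29.0000, 9.0000]] (det J = 180.5000).
Solving J·Δ = −F gives Δ = (1.4903, -0.2535).
Then the next iterate is (x, y)₁ = (-1.5097, 2.2465).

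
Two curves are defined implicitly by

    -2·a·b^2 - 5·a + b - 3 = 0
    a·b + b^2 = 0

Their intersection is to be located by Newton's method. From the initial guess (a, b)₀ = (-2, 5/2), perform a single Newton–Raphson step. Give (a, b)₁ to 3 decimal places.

(-1.264, 1.470)

At (-2, 5/2): F = (34.500, 1.250).
Jacobian J = [[-2·b^2 - 5, -4·a·b + 1], [b, a + 2·b]].
At the point, J = [[-17.500, 21.000], [2.500, 3.000]] (det J = -105.000).
Solving J·Δ = −F gives Δ = (0.736, -1.030).
Then the next iterate is (a, b)₁ = (-1.264, 1.470).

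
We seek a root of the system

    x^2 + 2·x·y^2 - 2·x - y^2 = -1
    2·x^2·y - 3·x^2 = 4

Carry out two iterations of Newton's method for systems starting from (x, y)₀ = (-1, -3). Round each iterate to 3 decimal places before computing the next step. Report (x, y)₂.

At (-1, -3): F = (-23.000, -13.000).
Jacobian J = [[2·x + 2·y^2 - 2, 4·x·y - 2·y], [4·x·y - 6·x, 2·x^2]].
At the point, J = [[14.000, 18.000], [18.000, 2.000]] (det J = -296.000).
Solving J·Δ = −F gives Δ = (0.635, 0.784).
Then the next iterate is (x, y)₁ = (-0.365, -2.216).
Round to (-0.365, -2.216) and repeat: F = (-6.63221, -4.99013), J = [[7.09131, 7.66736], [5.42536, 0.26645]].
Δ = (0.919, 0.015), so (x, y)₂ = (0.554, -2.201).

(0.554, -2.201)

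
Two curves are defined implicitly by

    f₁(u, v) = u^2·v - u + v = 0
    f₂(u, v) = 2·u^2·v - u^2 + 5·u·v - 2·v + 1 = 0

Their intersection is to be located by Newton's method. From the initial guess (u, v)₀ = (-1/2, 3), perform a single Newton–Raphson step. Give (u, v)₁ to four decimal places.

(0.3393, 2.2857)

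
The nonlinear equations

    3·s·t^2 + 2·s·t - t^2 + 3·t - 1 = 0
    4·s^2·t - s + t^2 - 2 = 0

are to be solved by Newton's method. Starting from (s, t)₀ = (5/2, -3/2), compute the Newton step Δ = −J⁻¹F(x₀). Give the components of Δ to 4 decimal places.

At (5/2, -3/2): F = (1.6250, -39.7500).
Jacobian J = [[3·t^2 + 2·t, 6·s·t + 2·s - 2·t + 3], [8·s·t - 1, 4·s^2 + 2·t]].
At the point, J = [[3.7500, -11.5000], [-31.0000, 22.0000]] (det J = -274.0000).
Solving J·Δ = −F gives Δ = (-1.5379, -0.3602).

(-1.5379, -0.3602)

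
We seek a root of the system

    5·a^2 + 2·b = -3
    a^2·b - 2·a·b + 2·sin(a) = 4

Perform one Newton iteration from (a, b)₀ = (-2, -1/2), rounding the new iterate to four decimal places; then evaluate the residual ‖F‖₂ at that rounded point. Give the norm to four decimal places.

At (-2, -1/2): F = (22.0000, -9.818595).
Jacobian J = [[10·a, 2], [2·a·b - 2·b + 2·cos(a), a^2 - 2·a]].
At the point, J = [[-20.0000, 2.0000], [2.167706, 8.0000]] (det J = -164.335413).
Solving J·Δ = −F gives Δ = (1.1905, 0.9047).
Then the next iterate is (a, b)₁ = (-0.8095, 0.4047).
Re-evaluating at (-0.8095, 0.4047): F = (7.085851, -4.527479), so ‖F‖₂ = 8.4088.

8.4088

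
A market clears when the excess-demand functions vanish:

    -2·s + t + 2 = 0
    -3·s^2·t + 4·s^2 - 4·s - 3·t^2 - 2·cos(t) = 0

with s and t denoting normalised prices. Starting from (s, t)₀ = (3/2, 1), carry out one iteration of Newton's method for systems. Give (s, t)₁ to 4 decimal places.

At (3/2, 1): F = (0.0000, -7.830605).
Jacobian J = [[-2, 1], [-6·s·t + 8·s - 4, -3·s^2 - 6·t + 2·sin(t)]].
At the point, J = [[-2.0000, 1.0000], [-1.0000, -11.067058]] (det J = 23.134116).
Solving J·Δ = −F gives Δ = (-0.3385, -0.6770).
Then the next iterate is (s, t)₁ = (1.1615, 0.3230).

(1.1615, 0.3230)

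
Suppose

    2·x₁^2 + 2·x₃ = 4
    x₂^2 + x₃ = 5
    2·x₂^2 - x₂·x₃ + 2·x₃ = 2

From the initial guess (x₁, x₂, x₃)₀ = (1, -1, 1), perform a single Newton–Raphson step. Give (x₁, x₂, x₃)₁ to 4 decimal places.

At (1, -1, 1): F = (0.0000, -3.0000, 3.0000).
Jacobian J = [[4·x₁, 0, 2], [0, 2·x₂, 1], [0, 4·x₂ - x₃, -x₂ + 2]].
At the point, J = [[4.0000, 0.0000, 2.0000], [0.0000, -2.0000, 1.0000], [0.0000, -5.0000, 3.0000]] (det J = -4.0000).
Solving J·Δ = −F gives Δ = (10.5000, -12.0000, -21.0000).
Then the next iterate is (x₁, x₂, x₃)₁ = (11.5000, -13.0000, -20.0000).

(11.5000, -13.0000, -20.0000)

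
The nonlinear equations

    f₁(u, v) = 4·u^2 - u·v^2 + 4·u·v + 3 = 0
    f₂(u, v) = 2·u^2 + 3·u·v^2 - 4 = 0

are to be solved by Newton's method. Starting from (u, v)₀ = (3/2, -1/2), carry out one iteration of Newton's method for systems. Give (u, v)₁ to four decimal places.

At (3/2, -1/2): F = (8.6250, 1.6250).
Jacobian J = [[8·u - v^2 + 4·v, -2·u·v + 4·u], [4·u + 3·v^2, 6·u·v]].
At the point, J = [[9.7500, 7.5000], [6.7500, -4.5000]] (det J = -94.5000).
Solving J·Δ = −F gives Δ = (-0.5397, -0.4484).
Then the next iterate is (u, v)₁ = (0.9603, -0.9484).

(0.9603, -0.9484)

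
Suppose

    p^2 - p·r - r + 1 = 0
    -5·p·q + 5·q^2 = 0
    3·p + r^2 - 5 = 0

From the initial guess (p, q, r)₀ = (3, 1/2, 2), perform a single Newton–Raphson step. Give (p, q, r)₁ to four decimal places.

(1.5714, 0.2321, 1.0714)

At (3, 1/2, 2): F = (2.0000, -6.2500, 8.0000).
Jacobian J = [[2·p - r, 0, -p - 1], [-5·q, -5·p + 10·q, 0], [3, 0, 2·r]].
At the point, J = [[4.0000, 0.0000, -4.0000], [-2.5000, -10.0000, 0.0000], [3.0000, 0.0000, 4.0000]] (det J = -280.0000).
Solving J·Δ = −F gives Δ = (-1.4286, -0.2679, -0.9286).
Then the next iterate is (p, q, r)₁ = (1.5714, 0.2321, 1.0714).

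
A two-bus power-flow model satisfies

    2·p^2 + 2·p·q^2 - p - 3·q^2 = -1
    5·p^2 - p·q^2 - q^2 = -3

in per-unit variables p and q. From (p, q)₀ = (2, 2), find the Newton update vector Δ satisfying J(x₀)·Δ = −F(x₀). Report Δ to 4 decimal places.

(-0.7213, -0.0451)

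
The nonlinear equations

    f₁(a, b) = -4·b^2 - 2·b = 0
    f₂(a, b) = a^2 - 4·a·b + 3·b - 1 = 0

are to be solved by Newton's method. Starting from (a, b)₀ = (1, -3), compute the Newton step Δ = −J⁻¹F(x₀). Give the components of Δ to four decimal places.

(-0.1169, 1.3636)

At (1, -3): F = (-30.0000, 3.0000).
Jacobian J = [[0, -8·b - 2], [2·a - 4·b, -4·a + 3]].
At the point, J = [[0.0000, 22.0000], [14.0000, -1.0000]] (det J = -308.0000).
Solving J·Δ = −F gives Δ = (-0.1169, 1.3636).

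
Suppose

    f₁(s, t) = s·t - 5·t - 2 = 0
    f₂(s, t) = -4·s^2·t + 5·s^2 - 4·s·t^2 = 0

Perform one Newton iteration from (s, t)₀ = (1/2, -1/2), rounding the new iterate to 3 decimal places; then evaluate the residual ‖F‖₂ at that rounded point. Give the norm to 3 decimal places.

0.321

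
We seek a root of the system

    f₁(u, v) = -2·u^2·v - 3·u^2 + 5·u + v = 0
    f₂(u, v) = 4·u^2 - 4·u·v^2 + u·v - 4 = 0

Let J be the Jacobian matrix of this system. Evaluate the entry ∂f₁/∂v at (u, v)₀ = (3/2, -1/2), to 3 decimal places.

∂f₁/∂v = -2·u^2 + 1.
At (3/2, -1/2) this is -3.500.

-3.500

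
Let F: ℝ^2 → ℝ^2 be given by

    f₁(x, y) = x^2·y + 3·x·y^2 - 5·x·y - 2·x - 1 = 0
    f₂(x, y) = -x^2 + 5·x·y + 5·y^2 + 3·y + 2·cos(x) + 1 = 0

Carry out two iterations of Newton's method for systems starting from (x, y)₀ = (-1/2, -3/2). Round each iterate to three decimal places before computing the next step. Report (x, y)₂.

At (-1/2, -3/2): F = (-7.500, 13.00517).
Jacobian J = [[2·x·y + 3·y^2 - 5·y - 2, x^2 + 6·x·y - 5·x], [-2·x + 5·y - 2·sin(x), 5·x + 10·y + 3]].
At the point, J = [[13.750, 7.250], [-5.54115, -14.500]] (det J = -159.20167).
Solving J·Δ = −F gives Δ = (0.091, 0.862).
Then the next iterate is (x, y)₁ = (-0.409, -0.638).
Round to (-0.409, -0.638) and repeat: F = (-2.09288, 4.09369), J = [[2.93302, 3.77793], [-1.57662, -5.425]].
Δ = (-0.413, 0.875), so (x, y)₂ = (-0.822, 0.237).

(-0.822, 0.237)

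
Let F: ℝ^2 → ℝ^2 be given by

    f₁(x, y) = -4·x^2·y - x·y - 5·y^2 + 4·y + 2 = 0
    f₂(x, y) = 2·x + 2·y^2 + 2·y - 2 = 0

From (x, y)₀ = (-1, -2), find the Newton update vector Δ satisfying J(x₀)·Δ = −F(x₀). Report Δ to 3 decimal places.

At (-1, -2): F = (-20.000, 0.000).
Jacobian J = [[-8·x·y - y, -4·x^2 - x - 10·y + 4], [2, 4·y + 2]].
At the point, J = [[-14.000, 21.000], [2.000, -6.000]] (det J = 42.000).
Solving J·Δ = −F gives Δ = (-2.857, -0.952).

(-2.857, -0.952)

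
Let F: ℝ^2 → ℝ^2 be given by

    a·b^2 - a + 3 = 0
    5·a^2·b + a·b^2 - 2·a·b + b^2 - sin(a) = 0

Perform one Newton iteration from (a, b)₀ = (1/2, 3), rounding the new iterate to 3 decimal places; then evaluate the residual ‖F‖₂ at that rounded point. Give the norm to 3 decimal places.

14.822

At (1/2, 3): F = (7.000, 13.77057).
Jacobian J = [[b^2 - 1, 2·a·b], [10·a·b + b^2 - 2·b - cos(a), 5·a^2 + 2·a·b - 2·a + 2·b]].
At the point, J = [[8.000, 3.000], [17.12242, 9.250]] (det J = 22.63275).
Solving J·Δ = −F gives Δ = (-1.036, 0.428).
Then the next iterate is (a, b)₁ = (-0.536, 3.428).
Re-evaluating at (-0.536, 3.428): F = (-2.76263, 14.56232), so ‖F‖₂ = 14.822.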